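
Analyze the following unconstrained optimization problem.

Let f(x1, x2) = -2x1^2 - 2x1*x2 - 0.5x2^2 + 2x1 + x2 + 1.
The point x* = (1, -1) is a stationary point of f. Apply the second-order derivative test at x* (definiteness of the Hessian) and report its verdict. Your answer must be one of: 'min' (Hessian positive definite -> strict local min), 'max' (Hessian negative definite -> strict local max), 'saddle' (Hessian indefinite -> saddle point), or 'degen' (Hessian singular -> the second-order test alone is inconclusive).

Compute the Hessian H = grad^2 f:
  H = [[-4, -2], [-2, -1]]
Verify stationarity: grad f(x*) = H x* + g = (0, 0).
Eigenvalues of H: -5, 0.
H has a zero eigenvalue (singular; negative semidefinite but not definite), so H is neither positive definite, negative definite, nor indefinite. The second-order test alone is inconclusive -> degen.
(Indeed, f is constant along the null direction of H through x*, so x* is not a strict local extremum.)

degen


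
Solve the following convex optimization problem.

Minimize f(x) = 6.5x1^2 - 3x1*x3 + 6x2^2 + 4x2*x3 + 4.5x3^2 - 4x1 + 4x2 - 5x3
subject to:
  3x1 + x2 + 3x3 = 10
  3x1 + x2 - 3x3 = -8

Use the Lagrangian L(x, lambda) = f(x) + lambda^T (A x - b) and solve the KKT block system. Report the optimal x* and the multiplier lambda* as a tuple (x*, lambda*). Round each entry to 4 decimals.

Form the Lagrangian:
  L(x, lambda) = (1/2) x^T Q x + c^T x + lambda^T (A x - b)
Stationarity (grad_x L = 0): Q x + c + A^T lambda = 0.
Primal feasibility: A x = b.

This gives the KKT block system:
  [ Q   A^T ] [ x     ]   [-c ]
  [ A    0  ] [ lambda ] = [ b ]

Solving the linear system:
  x*      = (0.8017, -1.405, 3)
  lambda* = (-1.8994, 2.759)
  f(x*)   = 8.6198

x* = (0.8017, -1.405, 3), lambda* = (-1.8994, 2.759)


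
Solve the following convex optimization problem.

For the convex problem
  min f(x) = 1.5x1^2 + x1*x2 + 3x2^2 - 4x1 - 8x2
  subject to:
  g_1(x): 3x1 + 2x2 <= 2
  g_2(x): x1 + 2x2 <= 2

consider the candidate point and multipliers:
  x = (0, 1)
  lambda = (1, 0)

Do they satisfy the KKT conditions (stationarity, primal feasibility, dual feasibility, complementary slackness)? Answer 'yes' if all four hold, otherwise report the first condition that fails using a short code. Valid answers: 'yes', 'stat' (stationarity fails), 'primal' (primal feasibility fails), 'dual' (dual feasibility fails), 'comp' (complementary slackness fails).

Gradient of f: grad f(x) = Q x + c = (-3, -2)
Constraint values g_i(x) = a_i^T x - b_i:
  g_1((0, 1)) = 0
  g_2((0, 1)) = 0
Stationarity residual: grad f(x) + sum_i lambda_i a_i = (0, 0)
  -> stationarity OK
Primal feasibility (all g_i <= 0): OK
Dual feasibility (all lambda_i >= 0): OK
Complementary slackness (lambda_i * g_i(x) = 0 for all i): OK

Verdict: yes, KKT holds.

yes


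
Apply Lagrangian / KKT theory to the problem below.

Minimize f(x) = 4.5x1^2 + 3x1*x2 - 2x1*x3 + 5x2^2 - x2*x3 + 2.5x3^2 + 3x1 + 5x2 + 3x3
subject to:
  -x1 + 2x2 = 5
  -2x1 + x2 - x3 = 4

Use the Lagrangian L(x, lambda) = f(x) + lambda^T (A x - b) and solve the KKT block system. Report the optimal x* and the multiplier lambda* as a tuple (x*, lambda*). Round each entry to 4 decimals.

Form the Lagrangian:
  L(x, lambda) = (1/2) x^T Q x + c^T x + lambda^T (A x - b)
Stationarity (grad_x L = 0): Q x + c + A^T lambda = 0.
Primal feasibility: A x = b.

This gives the KKT block system:
  [ Q   A^T ] [ x     ]   [-c ]
  [ A    0  ] [ lambda ] = [ b ]

Solving the linear system:
  x*      = (-1.1955, 1.9023, 0.2932)
  lambda* = (-12.5489, 4.9549)
  f(x*)   = 24.8647

x* = (-1.1955, 1.9023, 0.2932), lambda* = (-12.5489, 4.9549)


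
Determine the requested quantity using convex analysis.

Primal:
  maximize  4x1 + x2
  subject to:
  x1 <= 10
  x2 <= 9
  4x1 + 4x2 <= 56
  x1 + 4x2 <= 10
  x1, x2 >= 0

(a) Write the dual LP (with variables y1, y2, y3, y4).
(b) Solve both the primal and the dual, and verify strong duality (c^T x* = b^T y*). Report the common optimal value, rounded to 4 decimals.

The standard primal-dual pair for 'max c^T x s.t. A x <= b, x >= 0' is:
  Dual:  min b^T y  s.t.  A^T y >= c,  y >= 0.

So the dual LP is:
  minimize  10y1 + 9y2 + 56y3 + 10y4
  subject to:
    y1 + 4y3 + y4 >= 4
    y2 + 4y3 + 4y4 >= 1
    y1, y2, y3, y4 >= 0

Solving the primal: x* = (10, 0).
  primal value c^T x* = 40.
Solving the dual: y* = (3.75, 0, 0, 0.25).
  dual value b^T y* = 40.
Strong duality: c^T x* = b^T y*. Confirmed.

40


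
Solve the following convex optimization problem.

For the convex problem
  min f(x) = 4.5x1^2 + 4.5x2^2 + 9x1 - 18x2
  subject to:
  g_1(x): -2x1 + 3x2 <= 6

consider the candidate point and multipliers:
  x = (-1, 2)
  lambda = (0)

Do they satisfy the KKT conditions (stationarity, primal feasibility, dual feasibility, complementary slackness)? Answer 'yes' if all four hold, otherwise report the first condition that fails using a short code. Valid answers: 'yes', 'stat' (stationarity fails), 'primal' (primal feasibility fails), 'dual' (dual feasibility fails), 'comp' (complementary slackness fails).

Gradient of f: grad f(x) = Q x + c = (0, 0)
Constraint values g_i(x) = a_i^T x - b_i:
  g_1((-1, 2)) = 2
Stationarity residual: grad f(x) + sum_i lambda_i a_i = (0, 0)
  -> stationarity OK
Primal feasibility (all g_i <= 0): FAILS
Dual feasibility (all lambda_i >= 0): OK
Complementary slackness (lambda_i * g_i(x) = 0 for all i): OK

Verdict: the first failing condition is primal_feasibility -> primal.

primal


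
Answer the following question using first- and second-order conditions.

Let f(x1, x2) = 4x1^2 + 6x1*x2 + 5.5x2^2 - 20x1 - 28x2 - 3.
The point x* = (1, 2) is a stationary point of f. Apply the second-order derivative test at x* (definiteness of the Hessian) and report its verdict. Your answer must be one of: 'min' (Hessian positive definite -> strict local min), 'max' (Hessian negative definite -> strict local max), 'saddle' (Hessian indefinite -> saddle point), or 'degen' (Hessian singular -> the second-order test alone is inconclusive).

Compute the Hessian H = grad^2 f:
  H = [[8, 6], [6, 11]]
Verify stationarity: grad f(x*) = H x* + g = (0, 0).
Eigenvalues of H: 3.3153, 15.6847.
Both eigenvalues > 0, so H is positive definite -> x* is a strict local min.

min


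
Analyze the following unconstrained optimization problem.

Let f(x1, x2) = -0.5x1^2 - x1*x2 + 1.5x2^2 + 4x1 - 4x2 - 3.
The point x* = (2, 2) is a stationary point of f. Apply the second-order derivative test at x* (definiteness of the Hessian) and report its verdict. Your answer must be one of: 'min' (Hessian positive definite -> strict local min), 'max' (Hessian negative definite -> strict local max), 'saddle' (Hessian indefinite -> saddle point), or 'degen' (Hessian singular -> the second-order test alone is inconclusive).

Compute the Hessian H = grad^2 f:
  H = [[-1, -1], [-1, 3]]
Verify stationarity: grad f(x*) = H x* + g = (0, 0).
Eigenvalues of H: -1.2361, 3.2361.
Eigenvalues have mixed signs, so H is indefinite -> x* is a saddle point.

saddle


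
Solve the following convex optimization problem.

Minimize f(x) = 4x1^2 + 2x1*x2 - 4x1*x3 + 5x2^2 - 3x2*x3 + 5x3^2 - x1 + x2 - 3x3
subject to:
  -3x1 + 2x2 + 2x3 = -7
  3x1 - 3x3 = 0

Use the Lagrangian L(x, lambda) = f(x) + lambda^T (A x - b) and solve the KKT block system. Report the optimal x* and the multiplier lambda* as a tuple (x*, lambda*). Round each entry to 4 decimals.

Form the Lagrangian:
  L(x, lambda) = (1/2) x^T Q x + c^T x + lambda^T (A x - b)
Stationarity (grad_x L = 0): Q x + c + A^T lambda = 0.
Primal feasibility: A x = b.

This gives the KKT block system:
  [ Q   A^T ] [ x     ]   [-c ]
  [ A    0  ] [ lambda ] = [ b ]

Solving the linear system:
  x*      = (1.5217, -2.7391, 1.5217)
  lambda* = (13.9565, 14.087)
  f(x*)   = 44.4348

x* = (1.5217, -2.7391, 1.5217), lambda* = (13.9565, 14.087)


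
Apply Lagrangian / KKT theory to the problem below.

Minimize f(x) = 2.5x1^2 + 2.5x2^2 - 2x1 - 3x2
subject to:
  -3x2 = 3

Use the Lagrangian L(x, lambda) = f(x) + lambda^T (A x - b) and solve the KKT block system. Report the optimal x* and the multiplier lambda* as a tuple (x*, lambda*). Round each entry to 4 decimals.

Form the Lagrangian:
  L(x, lambda) = (1/2) x^T Q x + c^T x + lambda^T (A x - b)
Stationarity (grad_x L = 0): Q x + c + A^T lambda = 0.
Primal feasibility: A x = b.

This gives the KKT block system:
  [ Q   A^T ] [ x     ]   [-c ]
  [ A    0  ] [ lambda ] = [ b ]

Solving the linear system:
  x*      = (0.4, -1)
  lambda* = (-2.6667)
  f(x*)   = 5.1

x* = (0.4, -1), lambda* = (-2.6667)


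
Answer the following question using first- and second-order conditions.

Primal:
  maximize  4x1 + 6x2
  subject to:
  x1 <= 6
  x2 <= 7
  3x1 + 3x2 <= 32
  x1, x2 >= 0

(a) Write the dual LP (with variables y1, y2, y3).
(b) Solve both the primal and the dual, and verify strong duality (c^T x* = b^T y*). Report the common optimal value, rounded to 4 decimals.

The standard primal-dual pair for 'max c^T x s.t. A x <= b, x >= 0' is:
  Dual:  min b^T y  s.t.  A^T y >= c,  y >= 0.

So the dual LP is:
  minimize  6y1 + 7y2 + 32y3
  subject to:
    y1 + 3y3 >= 4
    y2 + 3y3 >= 6
    y1, y2, y3 >= 0

Solving the primal: x* = (3.6667, 7).
  primal value c^T x* = 56.6667.
Solving the dual: y* = (0, 2, 1.3333).
  dual value b^T y* = 56.6667.
Strong duality: c^T x* = b^T y*. Confirmed.

56.6667


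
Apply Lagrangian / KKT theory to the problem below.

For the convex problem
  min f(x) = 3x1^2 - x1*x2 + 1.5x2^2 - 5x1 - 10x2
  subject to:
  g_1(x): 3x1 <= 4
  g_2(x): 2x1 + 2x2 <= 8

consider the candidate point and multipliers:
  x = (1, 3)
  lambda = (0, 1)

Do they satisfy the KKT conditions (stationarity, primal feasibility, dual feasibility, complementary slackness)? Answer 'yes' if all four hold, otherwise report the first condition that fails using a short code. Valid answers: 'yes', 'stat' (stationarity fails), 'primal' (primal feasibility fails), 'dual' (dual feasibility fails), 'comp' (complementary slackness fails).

Gradient of f: grad f(x) = Q x + c = (-2, -2)
Constraint values g_i(x) = a_i^T x - b_i:
  g_1((1, 3)) = -1
  g_2((1, 3)) = 0
Stationarity residual: grad f(x) + sum_i lambda_i a_i = (0, 0)
  -> stationarity OK
Primal feasibility (all g_i <= 0): OK
Dual feasibility (all lambda_i >= 0): OK
Complementary slackness (lambda_i * g_i(x) = 0 for all i): OK

Verdict: yes, KKT holds.

yes


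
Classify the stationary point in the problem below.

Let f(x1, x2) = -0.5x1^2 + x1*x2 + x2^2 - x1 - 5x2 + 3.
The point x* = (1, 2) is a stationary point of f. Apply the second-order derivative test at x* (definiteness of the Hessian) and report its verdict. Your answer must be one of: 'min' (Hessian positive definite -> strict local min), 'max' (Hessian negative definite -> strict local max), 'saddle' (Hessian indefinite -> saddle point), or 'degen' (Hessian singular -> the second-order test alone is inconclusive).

Compute the Hessian H = grad^2 f:
  H = [[-1, 1], [1, 2]]
Verify stationarity: grad f(x*) = H x* + g = (0, 0).
Eigenvalues of H: -1.3028, 2.3028.
Eigenvalues have mixed signs, so H is indefinite -> x* is a saddle point.

saddle


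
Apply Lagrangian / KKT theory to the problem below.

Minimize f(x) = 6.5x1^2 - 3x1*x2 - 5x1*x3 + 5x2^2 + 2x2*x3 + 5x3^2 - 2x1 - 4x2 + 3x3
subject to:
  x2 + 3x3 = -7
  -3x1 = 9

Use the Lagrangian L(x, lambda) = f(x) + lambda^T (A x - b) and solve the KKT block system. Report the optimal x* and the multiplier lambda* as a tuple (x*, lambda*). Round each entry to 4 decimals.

Form the Lagrangian:
  L(x, lambda) = (1/2) x^T Q x + c^T x + lambda^T (A x - b)
Stationarity (grad_x L = 0): Q x + c + A^T lambda = 0.
Primal feasibility: A x = b.

This gives the KKT block system:
  [ Q   A^T ] [ x     ]   [-c ]
  [ A    0  ] [ lambda ] = [ b ]

Solving the linear system:
  x*      = (-3, -0.2159, -2.2614)
  lambda* = (1.6818, -9.6818)
  f(x*)   = 49.4943

x* = (-3, -0.2159, -2.2614), lambda* = (1.6818, -9.6818)


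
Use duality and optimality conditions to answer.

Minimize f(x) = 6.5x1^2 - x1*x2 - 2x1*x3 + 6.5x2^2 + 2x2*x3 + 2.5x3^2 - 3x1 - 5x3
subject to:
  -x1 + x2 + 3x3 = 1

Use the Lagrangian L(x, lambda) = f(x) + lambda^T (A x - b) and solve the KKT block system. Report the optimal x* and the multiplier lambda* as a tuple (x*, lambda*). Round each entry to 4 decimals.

Form the Lagrangian:
  L(x, lambda) = (1/2) x^T Q x + c^T x + lambda^T (A x - b)
Stationarity (grad_x L = 0): Q x + c + A^T lambda = 0.
Primal feasibility: A x = b.

This gives the KKT block system:
  [ Q   A^T ] [ x     ]   [-c ]
  [ A    0  ] [ lambda ] = [ b ]

Solving the linear system:
  x*      = (0.3884, -0.1384, 0.5089)
  lambda* = (1.1696)
  f(x*)   = -2.4397

x* = (0.3884, -0.1384, 0.5089), lambda* = (1.1696)


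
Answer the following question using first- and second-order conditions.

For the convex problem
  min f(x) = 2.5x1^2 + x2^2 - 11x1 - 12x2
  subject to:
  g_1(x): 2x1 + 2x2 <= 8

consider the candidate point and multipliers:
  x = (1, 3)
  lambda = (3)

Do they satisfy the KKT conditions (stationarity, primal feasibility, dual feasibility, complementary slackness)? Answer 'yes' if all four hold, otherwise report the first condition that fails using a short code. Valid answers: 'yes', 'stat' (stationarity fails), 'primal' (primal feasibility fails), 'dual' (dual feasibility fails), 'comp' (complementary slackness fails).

Gradient of f: grad f(x) = Q x + c = (-6, -6)
Constraint values g_i(x) = a_i^T x - b_i:
  g_1((1, 3)) = 0
Stationarity residual: grad f(x) + sum_i lambda_i a_i = (0, 0)
  -> stationarity OK
Primal feasibility (all g_i <= 0): OK
Dual feasibility (all lambda_i >= 0): OK
Complementary slackness (lambda_i * g_i(x) = 0 for all i): OK

Verdict: yes, KKT holds.

yes


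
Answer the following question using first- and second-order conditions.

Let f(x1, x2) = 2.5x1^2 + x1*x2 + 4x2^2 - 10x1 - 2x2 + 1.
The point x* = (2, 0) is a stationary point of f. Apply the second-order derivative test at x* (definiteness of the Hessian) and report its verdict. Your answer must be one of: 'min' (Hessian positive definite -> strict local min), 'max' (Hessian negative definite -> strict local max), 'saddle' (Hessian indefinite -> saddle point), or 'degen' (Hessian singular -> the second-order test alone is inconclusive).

Compute the Hessian H = grad^2 f:
  H = [[5, 1], [1, 8]]
Verify stationarity: grad f(x*) = H x* + g = (0, 0).
Eigenvalues of H: 4.6972, 8.3028.
Both eigenvalues > 0, so H is positive definite -> x* is a strict local min.

min


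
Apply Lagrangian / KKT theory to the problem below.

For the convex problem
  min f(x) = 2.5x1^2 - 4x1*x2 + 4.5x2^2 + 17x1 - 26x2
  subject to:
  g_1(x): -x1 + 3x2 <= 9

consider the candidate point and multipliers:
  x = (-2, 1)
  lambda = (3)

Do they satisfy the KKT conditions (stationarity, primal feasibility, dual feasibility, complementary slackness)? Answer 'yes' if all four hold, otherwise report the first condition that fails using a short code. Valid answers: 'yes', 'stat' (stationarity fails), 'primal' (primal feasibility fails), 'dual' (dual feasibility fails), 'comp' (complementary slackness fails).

Gradient of f: grad f(x) = Q x + c = (3, -9)
Constraint values g_i(x) = a_i^T x - b_i:
  g_1((-2, 1)) = -4
Stationarity residual: grad f(x) + sum_i lambda_i a_i = (0, 0)
  -> stationarity OK
Primal feasibility (all g_i <= 0): OK
Dual feasibility (all lambda_i >= 0): OK
Complementary slackness (lambda_i * g_i(x) = 0 for all i): FAILS

Verdict: the first failing condition is complementary_slackness -> comp.

comp


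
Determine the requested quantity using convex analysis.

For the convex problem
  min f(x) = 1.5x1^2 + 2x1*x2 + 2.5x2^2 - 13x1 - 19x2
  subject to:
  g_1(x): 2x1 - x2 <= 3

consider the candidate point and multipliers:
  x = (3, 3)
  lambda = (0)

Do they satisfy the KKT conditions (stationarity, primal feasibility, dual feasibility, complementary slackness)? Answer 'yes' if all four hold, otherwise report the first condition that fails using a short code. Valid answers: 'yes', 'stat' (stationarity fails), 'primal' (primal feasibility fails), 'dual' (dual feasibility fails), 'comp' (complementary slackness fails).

Gradient of f: grad f(x) = Q x + c = (2, 2)
Constraint values g_i(x) = a_i^T x - b_i:
  g_1((3, 3)) = 0
Stationarity residual: grad f(x) + sum_i lambda_i a_i = (2, 2)
  -> stationarity FAILS
Primal feasibility (all g_i <= 0): OK
Dual feasibility (all lambda_i >= 0): OK
Complementary slackness (lambda_i * g_i(x) = 0 for all i): OK

Verdict: the first failing condition is stationarity -> stat.

stat


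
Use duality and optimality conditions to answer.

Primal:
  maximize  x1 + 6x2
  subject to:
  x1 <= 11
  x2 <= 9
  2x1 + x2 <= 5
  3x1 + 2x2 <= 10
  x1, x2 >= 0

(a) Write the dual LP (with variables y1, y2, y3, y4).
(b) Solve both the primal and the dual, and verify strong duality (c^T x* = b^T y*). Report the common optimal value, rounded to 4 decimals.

The standard primal-dual pair for 'max c^T x s.t. A x <= b, x >= 0' is:
  Dual:  min b^T y  s.t.  A^T y >= c,  y >= 0.

So the dual LP is:
  minimize  11y1 + 9y2 + 5y3 + 10y4
  subject to:
    y1 + 2y3 + 3y4 >= 1
    y2 + y3 + 2y4 >= 6
    y1, y2, y3, y4 >= 0

Solving the primal: x* = (0, 5).
  primal value c^T x* = 30.
Solving the dual: y* = (0, 0, 0, 3).
  dual value b^T y* = 30.
Strong duality: c^T x* = b^T y*. Confirmed.

30


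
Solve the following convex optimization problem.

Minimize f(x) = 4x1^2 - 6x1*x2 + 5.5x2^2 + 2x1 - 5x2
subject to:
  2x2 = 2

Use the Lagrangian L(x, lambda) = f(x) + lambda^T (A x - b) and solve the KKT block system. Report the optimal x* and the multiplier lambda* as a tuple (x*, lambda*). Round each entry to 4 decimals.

Form the Lagrangian:
  L(x, lambda) = (1/2) x^T Q x + c^T x + lambda^T (A x - b)
Stationarity (grad_x L = 0): Q x + c + A^T lambda = 0.
Primal feasibility: A x = b.

This gives the KKT block system:
  [ Q   A^T ] [ x     ]   [-c ]
  [ A    0  ] [ lambda ] = [ b ]

Solving the linear system:
  x*      = (0.5, 1)
  lambda* = (-1.5)
  f(x*)   = -0.5

x* = (0.5, 1), lambda* = (-1.5)


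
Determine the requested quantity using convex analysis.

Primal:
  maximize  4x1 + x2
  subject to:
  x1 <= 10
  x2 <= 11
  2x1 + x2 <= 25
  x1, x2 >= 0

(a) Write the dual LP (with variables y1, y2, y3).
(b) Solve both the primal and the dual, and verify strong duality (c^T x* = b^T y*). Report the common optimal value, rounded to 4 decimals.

The standard primal-dual pair for 'max c^T x s.t. A x <= b, x >= 0' is:
  Dual:  min b^T y  s.t.  A^T y >= c,  y >= 0.

So the dual LP is:
  minimize  10y1 + 11y2 + 25y3
  subject to:
    y1 + 2y3 >= 4
    y2 + y3 >= 1
    y1, y2, y3 >= 0

Solving the primal: x* = (10, 5).
  primal value c^T x* = 45.
Solving the dual: y* = (2, 0, 1).
  dual value b^T y* = 45.
Strong duality: c^T x* = b^T y*. Confirmed.

45


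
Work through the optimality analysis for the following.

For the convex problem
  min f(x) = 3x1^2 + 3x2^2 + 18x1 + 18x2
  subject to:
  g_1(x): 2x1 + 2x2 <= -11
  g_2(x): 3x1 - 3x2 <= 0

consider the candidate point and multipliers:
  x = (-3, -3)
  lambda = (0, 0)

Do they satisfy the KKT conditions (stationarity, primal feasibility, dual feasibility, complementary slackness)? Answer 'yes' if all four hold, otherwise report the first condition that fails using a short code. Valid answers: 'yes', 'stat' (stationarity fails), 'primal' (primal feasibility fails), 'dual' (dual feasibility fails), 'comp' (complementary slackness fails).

Gradient of f: grad f(x) = Q x + c = (0, 0)
Constraint values g_i(x) = a_i^T x - b_i:
  g_1((-3, -3)) = -1
  g_2((-3, -3)) = 0
Stationarity residual: grad f(x) + sum_i lambda_i a_i = (0, 0)
  -> stationarity OK
Primal feasibility (all g_i <= 0): OK
Dual feasibility (all lambda_i >= 0): OK
Complementary slackness (lambda_i * g_i(x) = 0 for all i): OK

Verdict: yes, KKT holds.

yes


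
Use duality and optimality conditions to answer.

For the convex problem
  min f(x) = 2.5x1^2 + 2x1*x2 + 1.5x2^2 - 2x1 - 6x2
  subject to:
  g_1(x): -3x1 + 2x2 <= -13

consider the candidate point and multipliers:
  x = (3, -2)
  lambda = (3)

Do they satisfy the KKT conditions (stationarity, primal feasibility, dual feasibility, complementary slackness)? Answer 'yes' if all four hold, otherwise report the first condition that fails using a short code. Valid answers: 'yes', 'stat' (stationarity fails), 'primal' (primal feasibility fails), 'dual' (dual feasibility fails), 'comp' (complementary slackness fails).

Gradient of f: grad f(x) = Q x + c = (9, -6)
Constraint values g_i(x) = a_i^T x - b_i:
  g_1((3, -2)) = 0
Stationarity residual: grad f(x) + sum_i lambda_i a_i = (0, 0)
  -> stationarity OK
Primal feasibility (all g_i <= 0): OK
Dual feasibility (all lambda_i >= 0): OK
Complementary slackness (lambda_i * g_i(x) = 0 for all i): OK

Verdict: yes, KKT holds.

yes


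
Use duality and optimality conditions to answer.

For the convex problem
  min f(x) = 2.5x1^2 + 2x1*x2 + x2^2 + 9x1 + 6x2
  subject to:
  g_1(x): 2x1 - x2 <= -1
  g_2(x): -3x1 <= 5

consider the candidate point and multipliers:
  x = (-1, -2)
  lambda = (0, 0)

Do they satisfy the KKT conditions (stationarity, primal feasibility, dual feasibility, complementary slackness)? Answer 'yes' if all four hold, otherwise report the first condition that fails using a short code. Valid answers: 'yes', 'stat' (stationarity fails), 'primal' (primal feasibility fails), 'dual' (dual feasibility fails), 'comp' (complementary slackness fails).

Gradient of f: grad f(x) = Q x + c = (0, 0)
Constraint values g_i(x) = a_i^T x - b_i:
  g_1((-1, -2)) = 1
  g_2((-1, -2)) = -2
Stationarity residual: grad f(x) + sum_i lambda_i a_i = (0, 0)
  -> stationarity OK
Primal feasibility (all g_i <= 0): FAILS
Dual feasibility (all lambda_i >= 0): OK
Complementary slackness (lambda_i * g_i(x) = 0 for all i): OK

Verdict: the first failing condition is primal_feasibility -> primal.

primal


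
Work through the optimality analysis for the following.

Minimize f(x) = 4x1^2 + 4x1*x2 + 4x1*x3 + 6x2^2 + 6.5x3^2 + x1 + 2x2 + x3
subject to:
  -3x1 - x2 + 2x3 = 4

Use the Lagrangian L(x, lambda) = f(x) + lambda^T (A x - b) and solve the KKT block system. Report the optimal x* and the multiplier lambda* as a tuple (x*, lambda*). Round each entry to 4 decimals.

Form the Lagrangian:
  L(x, lambda) = (1/2) x^T Q x + c^T x + lambda^T (A x - b)
Stationarity (grad_x L = 0): Q x + c + A^T lambda = 0.
Primal feasibility: A x = b.

This gives the KKT block system:
  [ Q   A^T ] [ x     ]   [-c ]
  [ A    0  ] [ lambda ] = [ b ]

Solving the linear system:
  x*      = (-1.0154, 0.0323, 0.493)
  lambda* = (-1.674)
  f(x*)   = 3.119

x* = (-1.0154, 0.0323, 0.493), lambda* = (-1.674)


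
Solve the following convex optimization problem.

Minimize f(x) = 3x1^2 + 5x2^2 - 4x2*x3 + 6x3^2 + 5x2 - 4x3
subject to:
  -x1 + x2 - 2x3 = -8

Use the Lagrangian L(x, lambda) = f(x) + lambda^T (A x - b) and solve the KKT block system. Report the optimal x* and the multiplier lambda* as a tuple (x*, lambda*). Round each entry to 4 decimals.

Form the Lagrangian:
  L(x, lambda) = (1/2) x^T Q x + c^T x + lambda^T (A x - b)
Stationarity (grad_x L = 0): Q x + c + A^T lambda = 0.
Primal feasibility: A x = b.

This gives the KKT block system:
  [ Q   A^T ] [ x     ]   [-c ]
  [ A    0  ] [ lambda ] = [ b ]

Solving the linear system:
  x*      = (2.3375, -0.9625, 2.35)
  lambda* = (14.025)
  f(x*)   = 48.9937

x* = (2.3375, -0.9625, 2.35), lambda* = (14.025)


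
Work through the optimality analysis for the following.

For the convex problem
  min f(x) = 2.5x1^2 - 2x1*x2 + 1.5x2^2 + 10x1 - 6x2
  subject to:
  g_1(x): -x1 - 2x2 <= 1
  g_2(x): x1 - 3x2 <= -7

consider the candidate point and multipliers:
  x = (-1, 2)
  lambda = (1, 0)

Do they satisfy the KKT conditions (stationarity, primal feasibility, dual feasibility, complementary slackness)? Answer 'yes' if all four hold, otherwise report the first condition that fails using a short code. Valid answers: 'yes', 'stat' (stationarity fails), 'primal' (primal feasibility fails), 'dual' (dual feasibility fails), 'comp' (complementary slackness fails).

Gradient of f: grad f(x) = Q x + c = (1, 2)
Constraint values g_i(x) = a_i^T x - b_i:
  g_1((-1, 2)) = -4
  g_2((-1, 2)) = 0
Stationarity residual: grad f(x) + sum_i lambda_i a_i = (0, 0)
  -> stationarity OK
Primal feasibility (all g_i <= 0): OK
Dual feasibility (all lambda_i >= 0): OK
Complementary slackness (lambda_i * g_i(x) = 0 for all i): FAILS

Verdict: the first failing condition is complementary_slackness -> comp.

comp


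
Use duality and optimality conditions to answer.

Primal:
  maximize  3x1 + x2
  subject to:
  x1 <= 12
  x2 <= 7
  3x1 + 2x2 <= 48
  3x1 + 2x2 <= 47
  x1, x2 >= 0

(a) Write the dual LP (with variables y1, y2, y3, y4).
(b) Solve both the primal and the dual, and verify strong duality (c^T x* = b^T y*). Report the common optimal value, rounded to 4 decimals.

The standard primal-dual pair for 'max c^T x s.t. A x <= b, x >= 0' is:
  Dual:  min b^T y  s.t.  A^T y >= c,  y >= 0.

So the dual LP is:
  minimize  12y1 + 7y2 + 48y3 + 47y4
  subject to:
    y1 + 3y3 + 3y4 >= 3
    y2 + 2y3 + 2y4 >= 1
    y1, y2, y3, y4 >= 0

Solving the primal: x* = (12, 5.5).
  primal value c^T x* = 41.5.
Solving the dual: y* = (1.5, 0, 0, 0.5).
  dual value b^T y* = 41.5.
Strong duality: c^T x* = b^T y*. Confirmed.

41.5


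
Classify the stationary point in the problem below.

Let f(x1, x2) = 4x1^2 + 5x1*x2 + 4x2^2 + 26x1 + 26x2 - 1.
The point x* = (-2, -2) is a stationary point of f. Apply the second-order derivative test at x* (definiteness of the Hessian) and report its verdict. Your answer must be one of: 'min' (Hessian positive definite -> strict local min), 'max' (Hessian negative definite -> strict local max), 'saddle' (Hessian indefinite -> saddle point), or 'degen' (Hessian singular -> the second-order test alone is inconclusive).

Compute the Hessian H = grad^2 f:
  H = [[8, 5], [5, 8]]
Verify stationarity: grad f(x*) = H x* + g = (0, 0).
Eigenvalues of H: 3, 13.
Both eigenvalues > 0, so H is positive definite -> x* is a strict local min.

min


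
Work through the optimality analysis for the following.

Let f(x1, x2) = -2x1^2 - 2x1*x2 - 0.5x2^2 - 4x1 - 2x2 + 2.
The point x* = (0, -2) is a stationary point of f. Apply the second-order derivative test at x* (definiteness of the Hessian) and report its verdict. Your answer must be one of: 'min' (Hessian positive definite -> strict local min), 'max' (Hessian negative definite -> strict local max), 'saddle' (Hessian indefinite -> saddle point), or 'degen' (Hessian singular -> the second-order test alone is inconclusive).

Compute the Hessian H = grad^2 f:
  H = [[-4, -2], [-2, -1]]
Verify stationarity: grad f(x*) = H x* + g = (0, 0).
Eigenvalues of H: -5, 0.
H has a zero eigenvalue (singular; negative semidefinite but not definite), so H is neither positive definite, negative definite, nor indefinite. The second-order test alone is inconclusive -> degen.
(Indeed, f is constant along the null direction of H through x*, so x* is not a strict local extremum.)

degen


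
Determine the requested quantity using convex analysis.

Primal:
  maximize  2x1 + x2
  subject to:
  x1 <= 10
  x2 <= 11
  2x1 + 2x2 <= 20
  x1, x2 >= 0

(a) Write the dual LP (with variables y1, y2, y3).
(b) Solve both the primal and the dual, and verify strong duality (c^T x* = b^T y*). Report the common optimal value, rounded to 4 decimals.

The standard primal-dual pair for 'max c^T x s.t. A x <= b, x >= 0' is:
  Dual:  min b^T y  s.t.  A^T y >= c,  y >= 0.

So the dual LP is:
  minimize  10y1 + 11y2 + 20y3
  subject to:
    y1 + 2y3 >= 2
    y2 + 2y3 >= 1
    y1, y2, y3 >= 0

Solving the primal: x* = (10, 0).
  primal value c^T x* = 20.
Solving the dual: y* = (1, 0, 0.5).
  dual value b^T y* = 20.
Strong duality: c^T x* = b^T y*. Confirmed.

20


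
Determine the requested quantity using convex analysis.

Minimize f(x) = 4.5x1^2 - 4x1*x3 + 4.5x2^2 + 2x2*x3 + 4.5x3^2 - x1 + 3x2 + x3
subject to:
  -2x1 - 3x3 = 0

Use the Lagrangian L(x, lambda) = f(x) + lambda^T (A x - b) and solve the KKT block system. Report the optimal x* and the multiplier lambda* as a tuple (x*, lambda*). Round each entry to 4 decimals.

Form the Lagrangian:
  L(x, lambda) = (1/2) x^T Q x + c^T x + lambda^T (A x - b)
Stationarity (grad_x L = 0): Q x + c + A^T lambda = 0.
Primal feasibility: A x = b.

This gives the KKT block system:
  [ Q   A^T ] [ x     ]   [-c ]
  [ A    0  ] [ lambda ] = [ b ]

Solving the linear system:
  x*      = (0.0674, -0.3233, -0.0449)
  lambda* = (-0.1069)
  f(x*)   = -0.5412

x* = (0.0674, -0.3233, -0.0449), lambda* = (-0.1069)


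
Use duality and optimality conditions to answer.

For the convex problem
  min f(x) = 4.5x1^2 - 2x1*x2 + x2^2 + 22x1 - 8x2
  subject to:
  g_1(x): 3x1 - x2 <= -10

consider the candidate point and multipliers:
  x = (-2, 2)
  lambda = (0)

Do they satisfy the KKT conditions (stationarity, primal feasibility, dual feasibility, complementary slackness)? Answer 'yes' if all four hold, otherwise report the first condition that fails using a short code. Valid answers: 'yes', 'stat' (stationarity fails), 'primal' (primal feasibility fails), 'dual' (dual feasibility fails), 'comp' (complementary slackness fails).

Gradient of f: grad f(x) = Q x + c = (0, 0)
Constraint values g_i(x) = a_i^T x - b_i:
  g_1((-2, 2)) = 2
Stationarity residual: grad f(x) + sum_i lambda_i a_i = (0, 0)
  -> stationarity OK
Primal feasibility (all g_i <= 0): FAILS
Dual feasibility (all lambda_i >= 0): OK
Complementary slackness (lambda_i * g_i(x) = 0 for all i): OK

Verdict: the first failing condition is primal_feasibility -> primal.

primal


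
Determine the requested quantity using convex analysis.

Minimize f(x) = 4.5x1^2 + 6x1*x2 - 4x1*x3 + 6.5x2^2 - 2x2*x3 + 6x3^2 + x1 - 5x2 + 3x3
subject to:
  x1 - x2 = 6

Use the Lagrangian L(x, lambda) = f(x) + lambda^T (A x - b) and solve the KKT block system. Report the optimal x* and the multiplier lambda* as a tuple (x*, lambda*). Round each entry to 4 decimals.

Form the Lagrangian:
  L(x, lambda) = (1/2) x^T Q x + c^T x + lambda^T (A x - b)
Stationarity (grad_x L = 0): Q x + c + A^T lambda = 0.
Primal feasibility: A x = b.

This gives the KKT block system:
  [ Q   A^T ] [ x     ]   [-c ]
  [ A    0  ] [ lambda ] = [ b ]

Solving the linear system:
  x*      = (3.5645, -2.4355, 0.5323)
  lambda* = (-16.3387)
  f(x*)   = 57.6855

x* = (3.5645, -2.4355, 0.5323), lambda* = (-16.3387)


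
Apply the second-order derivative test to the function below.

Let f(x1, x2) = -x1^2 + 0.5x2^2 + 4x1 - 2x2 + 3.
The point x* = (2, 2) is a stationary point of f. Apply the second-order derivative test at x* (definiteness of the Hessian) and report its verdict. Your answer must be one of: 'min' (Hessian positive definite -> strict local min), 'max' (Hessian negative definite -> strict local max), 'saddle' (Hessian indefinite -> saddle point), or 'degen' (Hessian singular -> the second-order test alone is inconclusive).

Compute the Hessian H = grad^2 f:
  H = [[-2, 0], [0, 1]]
Verify stationarity: grad f(x*) = H x* + g = (0, 0).
Eigenvalues of H: -2, 1.
Eigenvalues have mixed signs, so H is indefinite -> x* is a saddle point.

saddle


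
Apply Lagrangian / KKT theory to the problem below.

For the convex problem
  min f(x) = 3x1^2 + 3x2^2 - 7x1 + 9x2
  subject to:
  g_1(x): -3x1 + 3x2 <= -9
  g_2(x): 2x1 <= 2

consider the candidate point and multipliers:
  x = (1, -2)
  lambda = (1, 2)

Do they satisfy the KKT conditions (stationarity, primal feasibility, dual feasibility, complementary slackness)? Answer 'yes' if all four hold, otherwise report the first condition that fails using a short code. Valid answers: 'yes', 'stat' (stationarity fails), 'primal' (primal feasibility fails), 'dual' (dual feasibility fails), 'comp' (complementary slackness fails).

Gradient of f: grad f(x) = Q x + c = (-1, -3)
Constraint values g_i(x) = a_i^T x - b_i:
  g_1((1, -2)) = 0
  g_2((1, -2)) = 0
Stationarity residual: grad f(x) + sum_i lambda_i a_i = (0, 0)
  -> stationarity OK
Primal feasibility (all g_i <= 0): OK
Dual feasibility (all lambda_i >= 0): OK
Complementary slackness (lambda_i * g_i(x) = 0 for all i): OK

Verdict: yes, KKT holds.

yes


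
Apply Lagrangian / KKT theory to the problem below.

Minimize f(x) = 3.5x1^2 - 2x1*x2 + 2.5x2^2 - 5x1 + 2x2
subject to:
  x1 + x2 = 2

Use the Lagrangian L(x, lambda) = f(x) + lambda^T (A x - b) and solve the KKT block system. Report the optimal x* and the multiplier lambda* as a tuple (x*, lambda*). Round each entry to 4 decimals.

Form the Lagrangian:
  L(x, lambda) = (1/2) x^T Q x + c^T x + lambda^T (A x - b)
Stationarity (grad_x L = 0): Q x + c + A^T lambda = 0.
Primal feasibility: A x = b.

This gives the KKT block system:
  [ Q   A^T ] [ x     ]   [-c ]
  [ A    0  ] [ lambda ] = [ b ]

Solving the linear system:
  x*      = (1.3125, 0.6875)
  lambda* = (-2.8125)
  f(x*)   = 0.2188

x* = (1.3125, 0.6875), lambda* = (-2.8125)


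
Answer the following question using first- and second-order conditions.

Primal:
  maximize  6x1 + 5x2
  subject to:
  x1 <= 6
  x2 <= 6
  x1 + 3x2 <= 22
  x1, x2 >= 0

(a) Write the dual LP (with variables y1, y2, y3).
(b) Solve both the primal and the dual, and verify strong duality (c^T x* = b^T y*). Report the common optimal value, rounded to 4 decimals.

The standard primal-dual pair for 'max c^T x s.t. A x <= b, x >= 0' is:
  Dual:  min b^T y  s.t.  A^T y >= c,  y >= 0.

So the dual LP is:
  minimize  6y1 + 6y2 + 22y3
  subject to:
    y1 + y3 >= 6
    y2 + 3y3 >= 5
    y1, y2, y3 >= 0

Solving the primal: x* = (6, 5.3333).
  primal value c^T x* = 62.6667.
Solving the dual: y* = (4.3333, 0, 1.6667).
  dual value b^T y* = 62.6667.
Strong duality: c^T x* = b^T y*. Confirmed.

62.6667


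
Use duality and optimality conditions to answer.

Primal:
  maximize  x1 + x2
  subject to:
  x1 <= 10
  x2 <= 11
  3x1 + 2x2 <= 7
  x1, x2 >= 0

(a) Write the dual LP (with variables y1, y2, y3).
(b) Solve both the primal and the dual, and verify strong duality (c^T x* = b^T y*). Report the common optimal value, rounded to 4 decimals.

The standard primal-dual pair for 'max c^T x s.t. A x <= b, x >= 0' is:
  Dual:  min b^T y  s.t.  A^T y >= c,  y >= 0.

So the dual LP is:
  minimize  10y1 + 11y2 + 7y3
  subject to:
    y1 + 3y3 >= 1
    y2 + 2y3 >= 1
    y1, y2, y3 >= 0

Solving the primal: x* = (0, 3.5).
  primal value c^T x* = 3.5.
Solving the dual: y* = (0, 0, 0.5).
  dual value b^T y* = 3.5.
Strong duality: c^T x* = b^T y*. Confirmed.

3.5


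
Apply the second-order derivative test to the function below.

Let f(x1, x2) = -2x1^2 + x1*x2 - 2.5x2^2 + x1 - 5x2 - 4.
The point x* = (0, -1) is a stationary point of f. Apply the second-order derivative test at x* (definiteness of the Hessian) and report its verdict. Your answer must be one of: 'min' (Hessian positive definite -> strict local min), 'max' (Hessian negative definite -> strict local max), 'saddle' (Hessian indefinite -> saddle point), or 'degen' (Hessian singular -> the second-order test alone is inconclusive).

Compute the Hessian H = grad^2 f:
  H = [[-4, 1], [1, -5]]
Verify stationarity: grad f(x*) = H x* + g = (0, 0).
Eigenvalues of H: -5.618, -3.382.
Both eigenvalues < 0, so H is negative definite -> x* is a strict local max.

max


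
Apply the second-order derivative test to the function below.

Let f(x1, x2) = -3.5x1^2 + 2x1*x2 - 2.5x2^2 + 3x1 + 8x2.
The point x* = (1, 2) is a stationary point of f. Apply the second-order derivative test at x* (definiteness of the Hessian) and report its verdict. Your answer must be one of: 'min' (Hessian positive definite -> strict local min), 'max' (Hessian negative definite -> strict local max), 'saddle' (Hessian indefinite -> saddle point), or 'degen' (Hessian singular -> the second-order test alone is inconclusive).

Compute the Hessian H = grad^2 f:
  H = [[-7, 2], [2, -5]]
Verify stationarity: grad f(x*) = H x* + g = (0, 0).
Eigenvalues of H: -8.2361, -3.7639.
Both eigenvalues < 0, so H is negative definite -> x* is a strict local max.

max


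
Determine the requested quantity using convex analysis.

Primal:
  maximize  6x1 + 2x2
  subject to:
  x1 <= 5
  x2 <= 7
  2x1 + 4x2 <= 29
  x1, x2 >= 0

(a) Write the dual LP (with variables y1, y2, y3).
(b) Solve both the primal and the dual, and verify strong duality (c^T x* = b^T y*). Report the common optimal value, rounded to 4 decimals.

The standard primal-dual pair for 'max c^T x s.t. A x <= b, x >= 0' is:
  Dual:  min b^T y  s.t.  A^T y >= c,  y >= 0.

So the dual LP is:
  minimize  5y1 + 7y2 + 29y3
  subject to:
    y1 + 2y3 >= 6
    y2 + 4y3 >= 2
    y1, y2, y3 >= 0

Solving the primal: x* = (5, 4.75).
  primal value c^T x* = 39.5.
Solving the dual: y* = (5, 0, 0.5).
  dual value b^T y* = 39.5.
Strong duality: c^T x* = b^T y*. Confirmed.

39.5


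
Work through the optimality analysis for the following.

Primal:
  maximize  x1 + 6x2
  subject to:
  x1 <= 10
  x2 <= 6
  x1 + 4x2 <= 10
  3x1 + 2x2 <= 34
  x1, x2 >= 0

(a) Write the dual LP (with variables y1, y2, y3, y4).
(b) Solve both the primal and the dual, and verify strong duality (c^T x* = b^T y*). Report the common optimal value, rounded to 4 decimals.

The standard primal-dual pair for 'max c^T x s.t. A x <= b, x >= 0' is:
  Dual:  min b^T y  s.t.  A^T y >= c,  y >= 0.

So the dual LP is:
  minimize  10y1 + 6y2 + 10y3 + 34y4
  subject to:
    y1 + y3 + 3y4 >= 1
    y2 + 4y3 + 2y4 >= 6
    y1, y2, y3, y4 >= 0

Solving the primal: x* = (0, 2.5).
  primal value c^T x* = 15.
Solving the dual: y* = (0, 0, 1.5, 0).
  dual value b^T y* = 15.
Strong duality: c^T x* = b^T y*. Confirmed.

15


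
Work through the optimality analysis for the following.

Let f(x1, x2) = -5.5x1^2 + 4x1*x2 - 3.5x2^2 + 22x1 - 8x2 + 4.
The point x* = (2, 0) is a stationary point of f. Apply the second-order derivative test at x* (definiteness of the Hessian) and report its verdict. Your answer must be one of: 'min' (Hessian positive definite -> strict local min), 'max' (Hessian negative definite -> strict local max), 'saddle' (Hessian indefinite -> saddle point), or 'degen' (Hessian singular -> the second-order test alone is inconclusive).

Compute the Hessian H = grad^2 f:
  H = [[-11, 4], [4, -7]]
Verify stationarity: grad f(x*) = H x* + g = (0, 0).
Eigenvalues of H: -13.4721, -4.5279.
Both eigenvalues < 0, so H is negative definite -> x* is a strict local max.

max


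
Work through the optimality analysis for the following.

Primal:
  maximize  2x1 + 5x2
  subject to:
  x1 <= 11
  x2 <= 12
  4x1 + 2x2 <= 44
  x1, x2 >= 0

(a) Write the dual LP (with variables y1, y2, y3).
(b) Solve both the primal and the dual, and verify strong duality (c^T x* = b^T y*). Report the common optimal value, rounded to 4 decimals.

The standard primal-dual pair for 'max c^T x s.t. A x <= b, x >= 0' is:
  Dual:  min b^T y  s.t.  A^T y >= c,  y >= 0.

So the dual LP is:
  minimize  11y1 + 12y2 + 44y3
  subject to:
    y1 + 4y3 >= 2
    y2 + 2y3 >= 5
    y1, y2, y3 >= 0

Solving the primal: x* = (5, 12).
  primal value c^T x* = 70.
Solving the dual: y* = (0, 4, 0.5).
  dual value b^T y* = 70.
Strong duality: c^T x* = b^T y*. Confirmed.

70


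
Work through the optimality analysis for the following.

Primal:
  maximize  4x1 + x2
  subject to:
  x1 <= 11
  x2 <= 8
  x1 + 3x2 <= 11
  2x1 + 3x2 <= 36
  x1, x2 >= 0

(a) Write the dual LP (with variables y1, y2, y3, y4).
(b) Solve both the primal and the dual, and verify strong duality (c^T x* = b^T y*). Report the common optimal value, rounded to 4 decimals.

The standard primal-dual pair for 'max c^T x s.t. A x <= b, x >= 0' is:
  Dual:  min b^T y  s.t.  A^T y >= c,  y >= 0.

So the dual LP is:
  minimize  11y1 + 8y2 + 11y3 + 36y4
  subject to:
    y1 + y3 + 2y4 >= 4
    y2 + 3y3 + 3y4 >= 1
    y1, y2, y3, y4 >= 0

Solving the primal: x* = (11, 0).
  primal value c^T x* = 44.
Solving the dual: y* = (3.6667, 0, 0.3333, 0).
  dual value b^T y* = 44.
Strong duality: c^T x* = b^T y*. Confirmed.

44


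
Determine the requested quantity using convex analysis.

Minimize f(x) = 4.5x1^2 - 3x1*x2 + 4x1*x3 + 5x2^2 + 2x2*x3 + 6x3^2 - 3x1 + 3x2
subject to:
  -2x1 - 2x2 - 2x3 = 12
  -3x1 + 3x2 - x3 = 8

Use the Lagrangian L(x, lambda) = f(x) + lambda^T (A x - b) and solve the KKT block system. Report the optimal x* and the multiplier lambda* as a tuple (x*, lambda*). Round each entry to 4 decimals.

Form the Lagrangian:
  L(x, lambda) = (1/2) x^T Q x + c^T x + lambda^T (A x - b)
Stationarity (grad_x L = 0): Q x + c + A^T lambda = 0.
Primal feasibility: A x = b.

This gives the KKT block system:
  [ Q   A^T ] [ x     ]   [-c ]
  [ A    0  ] [ lambda ] = [ b ]

Solving the linear system:
  x*      = (-4.0244, -1.5122, -0.4634)
  lambda* = (-9.378, -5.9268)
  f(x*)   = 83.7439

x* = (-4.0244, -1.5122, -0.4634), lambda* = (-9.378, -5.9268)
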